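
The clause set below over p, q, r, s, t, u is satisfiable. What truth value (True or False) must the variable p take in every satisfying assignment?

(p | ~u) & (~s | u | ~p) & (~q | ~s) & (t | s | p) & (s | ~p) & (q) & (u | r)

False

Suppose p = 1.
Unit clause (s) forces s = 1.
Unit clause (u) forces u = 1.
Unit clause (~q) forces q = 0.
But (q) is also a unit clause — contradiction.
So every satisfying assignment has p = False.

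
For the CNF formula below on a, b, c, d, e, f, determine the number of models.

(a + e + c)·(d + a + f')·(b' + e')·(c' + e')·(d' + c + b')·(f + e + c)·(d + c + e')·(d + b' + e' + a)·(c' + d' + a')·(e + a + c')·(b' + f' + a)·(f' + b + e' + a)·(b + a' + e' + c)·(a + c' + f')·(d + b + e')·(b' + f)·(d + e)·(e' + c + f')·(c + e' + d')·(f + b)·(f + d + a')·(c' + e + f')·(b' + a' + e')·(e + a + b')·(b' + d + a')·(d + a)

1

There are 2^6 = 64 truth assignments over (a, b, c, d, e, f).
Split on c. With c = 1, the clauses containing c are satisfied and c' drops from the rest; 0 of the 2^5 = 32 assignments to the other variables satisfy what remains.
With c = 0, by the same count on the reduced clause set, 1 assignment works.
(One model: a=T, b=F, c=F, d=T, e=F, f=T.)
Total: 0 + 1 = 1.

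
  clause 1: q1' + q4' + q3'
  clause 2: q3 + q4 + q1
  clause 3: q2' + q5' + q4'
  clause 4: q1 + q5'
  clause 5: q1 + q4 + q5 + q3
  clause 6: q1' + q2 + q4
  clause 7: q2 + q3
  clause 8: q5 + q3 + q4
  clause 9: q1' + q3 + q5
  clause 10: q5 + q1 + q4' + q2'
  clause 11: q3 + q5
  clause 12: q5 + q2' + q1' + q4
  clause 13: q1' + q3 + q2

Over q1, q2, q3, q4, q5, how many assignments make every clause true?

5

There are 2^5 = 32 truth assignments over (q1, q2, q3, q4, q5).
Split on q2. With q2 = 1, the clauses containing q2 are satisfied and q2' drops from the rest; 3 of the 2^4 = 16 assignments to the other variables satisfy what remains.
With q2 = 0, by the same count on the reduced clause set, 2 assignments work.
(One model: q1=F, q2=F, q3=T, q4=F, q5=F.)
Total: 3 + 2 = 5.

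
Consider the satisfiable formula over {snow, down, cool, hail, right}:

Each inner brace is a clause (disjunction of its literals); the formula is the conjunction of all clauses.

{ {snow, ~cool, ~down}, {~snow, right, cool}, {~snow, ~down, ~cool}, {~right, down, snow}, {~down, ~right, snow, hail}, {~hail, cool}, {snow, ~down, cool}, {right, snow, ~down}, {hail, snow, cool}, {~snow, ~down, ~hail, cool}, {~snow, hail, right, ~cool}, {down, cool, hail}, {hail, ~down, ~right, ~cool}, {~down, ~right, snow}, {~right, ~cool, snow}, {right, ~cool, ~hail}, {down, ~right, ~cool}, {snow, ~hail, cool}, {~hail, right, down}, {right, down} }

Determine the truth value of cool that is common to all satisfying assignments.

False

Suppose cool = 1.
Suppose snow = 1.
The clause (~down) is unit, so down = 0.
The clause (~right) is unit, so right = 0.
Now (right) is unsatisfied and unit — conflict.
Undo snow and try snow = 0.
The clause (~down) is unit, so down = 0.
The clause (~right) is unit, so right = 0.
Now (right) is unsatisfied and unit — conflict.
Neither snow = 1 nor snow = 0 works.
So every satisfying assignment has cool = False.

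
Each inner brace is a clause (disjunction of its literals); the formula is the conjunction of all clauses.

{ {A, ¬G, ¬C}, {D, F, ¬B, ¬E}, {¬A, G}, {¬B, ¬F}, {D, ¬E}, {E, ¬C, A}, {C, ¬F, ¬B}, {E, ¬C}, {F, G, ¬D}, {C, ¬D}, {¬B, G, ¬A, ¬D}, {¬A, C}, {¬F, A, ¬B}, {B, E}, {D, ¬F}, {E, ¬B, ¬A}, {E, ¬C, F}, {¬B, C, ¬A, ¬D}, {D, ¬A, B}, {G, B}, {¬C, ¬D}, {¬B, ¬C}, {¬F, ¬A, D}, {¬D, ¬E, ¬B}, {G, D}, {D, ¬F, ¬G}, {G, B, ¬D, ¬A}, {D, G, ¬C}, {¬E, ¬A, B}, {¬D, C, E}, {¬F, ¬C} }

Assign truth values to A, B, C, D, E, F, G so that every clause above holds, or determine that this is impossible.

Try A = False.
Try G = True.
Unit clause (¬C) forces C = False.
Unit clause (¬D) forces D = False.
Unit clause (¬E) forces E = False.
Unit clause (B) forces B = True.
Unit clause (¬F) forces F = False.
This assignment satisfies each clause.

A=False; B=True; C=False; D=False; E=False; F=False; G=True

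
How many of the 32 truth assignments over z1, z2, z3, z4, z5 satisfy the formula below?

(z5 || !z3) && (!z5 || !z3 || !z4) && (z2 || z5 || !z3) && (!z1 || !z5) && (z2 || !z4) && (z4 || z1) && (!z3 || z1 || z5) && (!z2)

1

There are 2^5 = 32 truth assignments over (z1, z2, z3, z4, z5).
Split on z4. With z4 = true, the clauses containing z4 are satisfied and !z4 drops from the rest; 0 of the 2^4 = 16 assignments to the other variables satisfy what remains.
With z4 = false, by the same count on the reduced clause set, 1 assignment works.
(One model: z1=T, z2=F, z3=F, z4=F, z5=F.)
Total: 0 + 1 = 1.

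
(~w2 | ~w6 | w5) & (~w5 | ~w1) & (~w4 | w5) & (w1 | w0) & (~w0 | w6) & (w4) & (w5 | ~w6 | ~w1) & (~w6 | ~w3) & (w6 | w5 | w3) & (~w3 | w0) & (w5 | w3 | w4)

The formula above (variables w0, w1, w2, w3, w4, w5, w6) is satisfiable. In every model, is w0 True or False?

True

Suppose w0 = 0.
The clause (w1) is unit, so w1 = 1.
The clause (~w5) is unit, so w5 = 0.
The clause (~w4) is unit, so w4 = 0.
Now (w4) is unsatisfied and unit — conflict.
So every satisfying assignment has w0 = True.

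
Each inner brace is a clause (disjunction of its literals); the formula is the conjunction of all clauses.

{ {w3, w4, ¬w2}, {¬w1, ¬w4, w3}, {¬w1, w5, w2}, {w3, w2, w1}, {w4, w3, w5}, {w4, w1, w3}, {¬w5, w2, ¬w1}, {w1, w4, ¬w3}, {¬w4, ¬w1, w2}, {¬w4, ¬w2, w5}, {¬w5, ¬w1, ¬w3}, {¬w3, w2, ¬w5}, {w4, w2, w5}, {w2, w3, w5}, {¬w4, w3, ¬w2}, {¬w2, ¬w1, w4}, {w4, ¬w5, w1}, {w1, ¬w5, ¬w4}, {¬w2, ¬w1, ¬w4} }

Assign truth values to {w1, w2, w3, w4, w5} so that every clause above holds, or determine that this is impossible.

w1=False, w2=False, w3=True, w4=True, w5=False

Try w3 = True.
Try w1 = False.
From the singleton clause (w4), w4 = True.
From the singleton clause (¬w5), w5 = False.
From the singleton clause (¬w2), w2 = False.
Every clause now holds.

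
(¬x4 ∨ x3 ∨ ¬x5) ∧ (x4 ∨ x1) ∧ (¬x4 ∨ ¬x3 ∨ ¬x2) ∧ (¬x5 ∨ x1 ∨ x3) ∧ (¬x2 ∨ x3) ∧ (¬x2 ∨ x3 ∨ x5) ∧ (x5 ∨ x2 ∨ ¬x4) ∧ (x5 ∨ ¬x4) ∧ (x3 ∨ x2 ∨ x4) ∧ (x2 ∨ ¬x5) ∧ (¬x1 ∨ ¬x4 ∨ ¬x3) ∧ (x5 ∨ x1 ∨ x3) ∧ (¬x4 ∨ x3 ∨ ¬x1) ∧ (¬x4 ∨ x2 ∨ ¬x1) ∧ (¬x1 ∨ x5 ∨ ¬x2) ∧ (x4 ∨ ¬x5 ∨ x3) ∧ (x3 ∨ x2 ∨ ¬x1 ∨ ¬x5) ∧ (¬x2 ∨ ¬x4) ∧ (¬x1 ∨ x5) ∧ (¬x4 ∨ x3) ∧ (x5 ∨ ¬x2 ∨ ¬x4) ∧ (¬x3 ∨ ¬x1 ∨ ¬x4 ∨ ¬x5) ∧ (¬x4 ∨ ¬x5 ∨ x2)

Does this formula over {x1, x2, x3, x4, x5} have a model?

Suppose x4 = False.
(x1) alone gives x1 = True.
(x5) alone gives x5 = True.
(x2) alone gives x2 = True.
(x3) alone gives x3 = True.
Every clause now holds.
A satisfying assignment: x1: True,  x2: True,  x3: True,  x4: False,  x5: True.

Satisfiable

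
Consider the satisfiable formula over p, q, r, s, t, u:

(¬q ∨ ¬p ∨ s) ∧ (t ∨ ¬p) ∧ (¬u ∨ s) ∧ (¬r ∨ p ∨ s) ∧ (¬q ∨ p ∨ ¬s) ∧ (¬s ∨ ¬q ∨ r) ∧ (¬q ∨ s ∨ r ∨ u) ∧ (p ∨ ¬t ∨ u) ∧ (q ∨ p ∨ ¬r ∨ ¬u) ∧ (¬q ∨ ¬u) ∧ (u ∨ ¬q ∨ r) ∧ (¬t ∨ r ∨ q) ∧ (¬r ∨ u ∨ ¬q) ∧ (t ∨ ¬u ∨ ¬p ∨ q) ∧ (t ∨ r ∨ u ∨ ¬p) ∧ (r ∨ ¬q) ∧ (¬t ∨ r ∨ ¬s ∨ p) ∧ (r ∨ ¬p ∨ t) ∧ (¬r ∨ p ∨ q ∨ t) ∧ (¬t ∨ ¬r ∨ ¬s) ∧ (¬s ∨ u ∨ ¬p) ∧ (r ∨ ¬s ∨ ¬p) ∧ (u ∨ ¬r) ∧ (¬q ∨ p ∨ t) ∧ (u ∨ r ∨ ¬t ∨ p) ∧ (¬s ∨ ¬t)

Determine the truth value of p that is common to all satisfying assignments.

False

Suppose p = True.
Unit clause (t) forces t = True.
Unit clause (¬s) forces s = False.
Unit clause (¬q) forces q = False.
Unit clause (¬u) forces u = False.
Unit clause (r) forces r = True.
Now (¬r) is unsatisfied and unit — conflict.
So every satisfying assignment has p = False.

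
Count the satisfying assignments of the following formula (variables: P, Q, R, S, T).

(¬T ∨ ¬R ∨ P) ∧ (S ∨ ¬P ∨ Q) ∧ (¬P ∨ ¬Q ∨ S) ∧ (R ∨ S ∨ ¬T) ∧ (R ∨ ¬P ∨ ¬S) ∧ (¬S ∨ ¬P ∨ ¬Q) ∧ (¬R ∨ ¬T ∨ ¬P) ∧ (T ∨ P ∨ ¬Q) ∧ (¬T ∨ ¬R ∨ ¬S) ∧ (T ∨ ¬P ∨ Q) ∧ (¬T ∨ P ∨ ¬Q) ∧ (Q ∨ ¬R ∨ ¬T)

There are 2^5 = 32 truth assignments over (P, Q, R, S, T).
Split on P. With P = True, the clauses containing P are satisfied and ¬P drops from the rest; 0 of the 2^4 = 16 assignments to the other variables satisfy what remains.
With P = False, by the same count on the reduced clause set, 5 assignments work.
(One model: P=F, Q=F, R=F, S=F, T=F.)
Total: 0 + 5 = 5.

5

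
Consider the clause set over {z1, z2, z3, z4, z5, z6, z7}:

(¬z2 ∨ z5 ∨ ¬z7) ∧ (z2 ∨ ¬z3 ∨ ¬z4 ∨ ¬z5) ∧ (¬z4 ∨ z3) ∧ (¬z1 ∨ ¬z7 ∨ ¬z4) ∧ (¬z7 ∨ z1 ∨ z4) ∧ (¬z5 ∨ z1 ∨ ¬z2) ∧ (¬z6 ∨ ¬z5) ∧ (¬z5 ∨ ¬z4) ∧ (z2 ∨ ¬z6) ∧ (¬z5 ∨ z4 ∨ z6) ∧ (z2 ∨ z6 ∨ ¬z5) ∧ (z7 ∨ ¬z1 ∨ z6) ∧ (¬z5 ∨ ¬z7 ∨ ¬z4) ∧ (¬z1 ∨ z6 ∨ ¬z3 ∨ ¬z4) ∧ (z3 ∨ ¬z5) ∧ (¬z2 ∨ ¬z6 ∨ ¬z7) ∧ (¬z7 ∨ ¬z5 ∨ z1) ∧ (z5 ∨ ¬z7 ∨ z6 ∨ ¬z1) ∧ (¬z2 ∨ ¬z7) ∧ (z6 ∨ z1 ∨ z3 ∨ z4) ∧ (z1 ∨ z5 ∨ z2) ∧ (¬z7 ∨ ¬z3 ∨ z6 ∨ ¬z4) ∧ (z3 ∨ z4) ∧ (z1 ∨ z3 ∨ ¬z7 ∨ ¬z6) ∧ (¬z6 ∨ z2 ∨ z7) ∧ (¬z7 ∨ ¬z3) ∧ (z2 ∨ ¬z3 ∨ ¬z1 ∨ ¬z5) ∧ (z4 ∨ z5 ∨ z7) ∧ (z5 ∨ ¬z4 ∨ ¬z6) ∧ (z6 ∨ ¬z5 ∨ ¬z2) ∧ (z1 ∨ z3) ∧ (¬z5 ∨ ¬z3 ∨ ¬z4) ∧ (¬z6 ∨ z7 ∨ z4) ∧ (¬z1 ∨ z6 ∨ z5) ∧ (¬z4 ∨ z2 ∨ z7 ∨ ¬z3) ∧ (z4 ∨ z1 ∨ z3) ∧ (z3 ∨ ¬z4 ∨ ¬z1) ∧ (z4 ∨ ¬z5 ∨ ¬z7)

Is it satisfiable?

Case z4 = True:
(z3) alone gives z3 = True.
(¬z5) alone gives z5 = False.
(¬z7) alone gives z7 = False.
(¬z6) alone gives z6 = False.
(¬z1) alone gives z1 = False.
(z2) alone gives z2 = True.
All clauses are satisfied.
A satisfying assignment: z1: False, z2: True, z3: True, z4: True, z5: False, z6: False, z7: False.

Yes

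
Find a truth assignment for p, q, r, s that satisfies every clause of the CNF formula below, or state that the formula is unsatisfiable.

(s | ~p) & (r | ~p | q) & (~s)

The clause (~s) is unit, so s = 0.
The clause (~p) is unit, so p = 0.
All clauses hold; q, r can take either value.

p ↦ 0,  q ↦ 1,  r ↦ 0,  s ↦ 0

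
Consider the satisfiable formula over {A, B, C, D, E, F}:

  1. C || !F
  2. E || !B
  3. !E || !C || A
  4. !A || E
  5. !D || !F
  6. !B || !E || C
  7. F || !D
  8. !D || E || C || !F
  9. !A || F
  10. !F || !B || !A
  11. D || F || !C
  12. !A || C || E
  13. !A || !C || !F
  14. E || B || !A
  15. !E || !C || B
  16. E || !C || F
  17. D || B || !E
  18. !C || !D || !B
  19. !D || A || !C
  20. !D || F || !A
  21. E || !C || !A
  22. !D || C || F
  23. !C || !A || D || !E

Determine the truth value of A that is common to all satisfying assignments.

Suppose A = true.
(E) alone gives E = true.
(F) alone gives F = true.
(C) alone gives C = true.
That conflicts with the unit clause (!C).
So every satisfying assignment has A = False.

False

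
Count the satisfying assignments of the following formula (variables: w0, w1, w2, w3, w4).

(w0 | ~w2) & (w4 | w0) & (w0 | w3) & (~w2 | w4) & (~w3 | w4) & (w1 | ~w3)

There are 2^5 = 32 truth assignments over (w0, w1, w2, w3, w4).
Split on w4. With w4 = 1, the clauses containing w4 are satisfied and ~w4 drops from the rest; 7 of the 2^4 = 16 assignments to the other variables satisfy what remains.
With w4 = 0, by the same count on the reduced clause set, 2 assignments work.
(One model: w0=F, w1=T, w2=F, w3=T, w4=T.)
Total: 7 + 2 = 9.

9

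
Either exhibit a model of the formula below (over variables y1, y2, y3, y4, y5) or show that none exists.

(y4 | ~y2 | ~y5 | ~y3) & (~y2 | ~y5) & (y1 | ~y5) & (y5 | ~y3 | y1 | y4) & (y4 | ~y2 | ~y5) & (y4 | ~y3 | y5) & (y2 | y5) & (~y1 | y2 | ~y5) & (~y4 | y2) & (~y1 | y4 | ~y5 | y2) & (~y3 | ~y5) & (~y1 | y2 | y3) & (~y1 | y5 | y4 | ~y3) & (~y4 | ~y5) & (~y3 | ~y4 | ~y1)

Try y2 = 1.
(~y5) alone gives y5 = 0.
Try y4 = 0.
(~y3) alone gives y3 = 0.
Every clause is now satisfied; y1 is unconstrained.

y1=0, y2=1, y3=0, y4=0, y5=0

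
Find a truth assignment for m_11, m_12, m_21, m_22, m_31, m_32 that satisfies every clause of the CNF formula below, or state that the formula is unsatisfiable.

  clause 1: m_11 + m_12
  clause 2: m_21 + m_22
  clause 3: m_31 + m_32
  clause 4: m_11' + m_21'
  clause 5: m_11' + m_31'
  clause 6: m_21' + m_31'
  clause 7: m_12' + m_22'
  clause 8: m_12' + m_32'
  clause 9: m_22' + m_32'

UNSATISFIABLE

Branch on m_11: set m_11 = 1.
Unit clause (m_21') forces m_21 = 0.
Unit clause (m_22) forces m_22 = 1.
Unit clause (m_31') forces m_31 = 0.
Unit clause (m_32) forces m_32 = 1.
But (m_32') is also a unit clause — contradiction.
That branch fails; take m_11 = 0 instead.
Unit clause (m_12) forces m_12 = 1.
Unit clause (m_22') forces m_22 = 0.
Unit clause (m_21) forces m_21 = 1.
Unit clause (m_31') forces m_31 = 0.
Unit clause (m_32) forces m_32 = 1.
But (m_32') is also a unit clause — contradiction.
Neither m_11 = 1 nor m_11 = 0 works.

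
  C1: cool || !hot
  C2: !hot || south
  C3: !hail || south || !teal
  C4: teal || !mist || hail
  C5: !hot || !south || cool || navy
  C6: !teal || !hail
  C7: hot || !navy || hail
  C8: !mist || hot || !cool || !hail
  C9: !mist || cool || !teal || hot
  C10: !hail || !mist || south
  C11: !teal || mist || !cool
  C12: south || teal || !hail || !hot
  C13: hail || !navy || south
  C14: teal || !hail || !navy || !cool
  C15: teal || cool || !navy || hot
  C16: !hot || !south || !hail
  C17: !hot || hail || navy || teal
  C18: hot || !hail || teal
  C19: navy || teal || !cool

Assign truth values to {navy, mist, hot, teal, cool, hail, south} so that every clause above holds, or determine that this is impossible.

navy: true, mist: true, hot: true, teal: true, cool: true, hail: false, south: true

Branch on cool: set cool = true.
Branch on hot: set hot = true.
(south) alone gives south = true.
(!hail) alone gives hail = false.
Branch on teal: set teal = true.
(mist) alone gives mist = true.
All clauses hold; navy can take either value.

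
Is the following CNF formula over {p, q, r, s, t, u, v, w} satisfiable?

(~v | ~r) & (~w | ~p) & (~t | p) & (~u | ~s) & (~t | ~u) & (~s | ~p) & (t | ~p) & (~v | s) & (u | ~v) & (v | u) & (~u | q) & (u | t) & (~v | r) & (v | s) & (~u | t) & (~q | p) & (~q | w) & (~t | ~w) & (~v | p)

Suppose v = 0.
Unit clause (u) forces u = 1.
Unit clause (~s) forces s = 0.
That conflicts with the unit clause (s).
Undo v and try v = 1.
Unit clause (~r) forces r = 0.
That conflicts with the unit clause (r).
Both values of v lead to a conflict.
No assignment satisfies every clause.

No, unsatisfiable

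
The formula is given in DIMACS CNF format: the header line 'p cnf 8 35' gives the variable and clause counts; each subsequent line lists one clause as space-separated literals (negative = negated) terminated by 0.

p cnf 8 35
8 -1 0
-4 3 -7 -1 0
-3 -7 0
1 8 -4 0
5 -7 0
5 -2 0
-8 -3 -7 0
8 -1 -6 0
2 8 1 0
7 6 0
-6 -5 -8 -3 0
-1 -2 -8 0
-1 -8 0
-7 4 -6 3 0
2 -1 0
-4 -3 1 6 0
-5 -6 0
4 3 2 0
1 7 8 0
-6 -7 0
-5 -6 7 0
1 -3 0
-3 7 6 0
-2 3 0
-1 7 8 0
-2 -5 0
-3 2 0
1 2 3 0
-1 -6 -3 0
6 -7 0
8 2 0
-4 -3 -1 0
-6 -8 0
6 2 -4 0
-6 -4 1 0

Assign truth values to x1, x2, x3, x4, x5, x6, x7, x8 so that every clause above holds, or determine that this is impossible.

Suppose x8 = True.
(¬x1) alone gives x1 = False.
(¬x3) alone gives x3 = False.
(¬x2) alone gives x2 = False.
That conflicts with the unit clause (x2).
That branch fails; take x8 = False instead.
(¬x1) alone gives x1 = False.
(¬x4) alone gives x4 = False.
(x2) alone gives x2 = True.
(x5) alone gives x5 = True.
That conflicts with the unit clause (¬x5).
Both values of x8 lead to a conflict.

UNSATISFIABLE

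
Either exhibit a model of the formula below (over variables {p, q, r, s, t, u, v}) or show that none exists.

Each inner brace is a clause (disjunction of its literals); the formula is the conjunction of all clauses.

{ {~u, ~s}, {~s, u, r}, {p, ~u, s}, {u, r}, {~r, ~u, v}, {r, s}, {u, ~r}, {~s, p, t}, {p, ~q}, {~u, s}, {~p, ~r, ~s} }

Case u = 0:
From the singleton clause (r), r = 1.
Now (~r) is unsatisfied and unit — conflict.
That branch fails; take u = 1 instead.
From the singleton clause (~s), s = 0.
Now (s) is unsatisfied and unit — conflict.
Either choice for u ends in contradiction.

UNSATISFIABLE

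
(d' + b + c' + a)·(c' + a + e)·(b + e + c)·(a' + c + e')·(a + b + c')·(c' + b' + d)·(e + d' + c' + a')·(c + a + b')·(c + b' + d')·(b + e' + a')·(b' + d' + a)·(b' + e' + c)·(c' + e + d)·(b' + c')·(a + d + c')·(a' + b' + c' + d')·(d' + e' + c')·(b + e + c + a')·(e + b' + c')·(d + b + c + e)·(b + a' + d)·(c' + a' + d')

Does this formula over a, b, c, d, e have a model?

Case b = 1:
From the singleton clause (c'), c = 0.
From the singleton clause (a), a = 1.
From the singleton clause (e'), e = 0.
From the singleton clause (d'), d = 0.
All clauses are satisfied.
A satisfying assignment: a ↦ 1, b ↦ 1, c ↦ 0, d ↦ 0, e ↦ 0.

Yes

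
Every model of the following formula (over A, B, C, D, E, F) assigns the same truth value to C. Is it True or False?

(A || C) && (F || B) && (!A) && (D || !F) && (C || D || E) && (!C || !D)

True

Suppose C = false.
Unit clause (A) forces A = true.
But (!A) is also a unit clause — contradiction.
So every satisfying assignment has C = True.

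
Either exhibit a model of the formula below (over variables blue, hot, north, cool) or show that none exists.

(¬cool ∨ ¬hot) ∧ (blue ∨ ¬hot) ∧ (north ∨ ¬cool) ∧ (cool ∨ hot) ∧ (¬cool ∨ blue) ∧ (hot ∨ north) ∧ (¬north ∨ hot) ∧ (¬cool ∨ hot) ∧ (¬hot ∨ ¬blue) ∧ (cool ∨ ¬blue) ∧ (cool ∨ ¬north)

UNSATISFIABLE

Try cool = False.
(hot) alone gives hot = True.
(blue) alone gives blue = True.
But (¬blue) is also a unit clause — contradiction.
That branch fails; take cool = True instead.
(¬hot) alone gives hot = False.
But (hot) is also a unit clause — contradiction.
Both values of cool lead to a conflict.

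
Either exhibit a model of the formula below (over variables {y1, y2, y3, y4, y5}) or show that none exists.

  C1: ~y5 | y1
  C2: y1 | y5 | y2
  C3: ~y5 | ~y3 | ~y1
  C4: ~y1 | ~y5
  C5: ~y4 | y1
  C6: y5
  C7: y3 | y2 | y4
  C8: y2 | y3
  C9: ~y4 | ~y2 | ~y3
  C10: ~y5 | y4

UNSATISFIABLE

Unit clause (y5) forces y5 = 1.
Unit clause (y1) forces y1 = 1.
But (~y1) is also a unit clause — contradiction.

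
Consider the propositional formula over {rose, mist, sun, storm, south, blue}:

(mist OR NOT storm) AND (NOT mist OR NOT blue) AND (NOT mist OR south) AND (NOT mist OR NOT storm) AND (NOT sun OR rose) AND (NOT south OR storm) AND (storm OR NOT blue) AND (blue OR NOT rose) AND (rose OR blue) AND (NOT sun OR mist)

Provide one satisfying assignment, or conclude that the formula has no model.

UNSATISFIABLE

Branch on mist: set mist = true.
The clause (NOT blue) is unit, so blue = false.
The clause (south) is unit, so south = true.
The clause (NOT storm) is unit, so storm = false.
That conflicts with the unit clause (storm).
Backtrack on mist: now try mist = false.
The clause (NOT storm) is unit, so storm = false.
The clause (NOT south) is unit, so south = false.
The clause (NOT blue) is unit, so blue = false.
The clause (NOT rose) is unit, so rose = false.
That conflicts with the unit clause (rose).
Neither mist = true nor mist = false works.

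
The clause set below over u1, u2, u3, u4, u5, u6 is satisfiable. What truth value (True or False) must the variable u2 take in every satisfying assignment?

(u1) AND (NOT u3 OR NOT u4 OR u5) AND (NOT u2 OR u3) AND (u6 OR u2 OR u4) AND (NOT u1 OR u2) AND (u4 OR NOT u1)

Suppose u2 = false.
(u1) alone gives u1 = true.
That conflicts with the unit clause (NOT u1).
So every satisfying assignment has u2 = True.

True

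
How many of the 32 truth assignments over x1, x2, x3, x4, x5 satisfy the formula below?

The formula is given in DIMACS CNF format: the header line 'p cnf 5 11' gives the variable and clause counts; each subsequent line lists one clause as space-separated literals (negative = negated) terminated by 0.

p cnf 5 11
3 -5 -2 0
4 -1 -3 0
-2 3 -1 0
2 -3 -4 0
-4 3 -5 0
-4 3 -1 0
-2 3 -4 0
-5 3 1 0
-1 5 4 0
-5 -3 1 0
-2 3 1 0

There are 2^5 = 32 truth assignments over (x1, x2, x3, x4, x5).
Split on x2. With x2 = True, the clauses containing x2 are satisfied and ¬x2 drops from the rest; 4 of the 2^4 = 16 assignments to the other variables satisfy what remains.
With x2 = False, by the same count on the reduced clause set, 4 assignments work.
Total: 4 + 4 = 8.

8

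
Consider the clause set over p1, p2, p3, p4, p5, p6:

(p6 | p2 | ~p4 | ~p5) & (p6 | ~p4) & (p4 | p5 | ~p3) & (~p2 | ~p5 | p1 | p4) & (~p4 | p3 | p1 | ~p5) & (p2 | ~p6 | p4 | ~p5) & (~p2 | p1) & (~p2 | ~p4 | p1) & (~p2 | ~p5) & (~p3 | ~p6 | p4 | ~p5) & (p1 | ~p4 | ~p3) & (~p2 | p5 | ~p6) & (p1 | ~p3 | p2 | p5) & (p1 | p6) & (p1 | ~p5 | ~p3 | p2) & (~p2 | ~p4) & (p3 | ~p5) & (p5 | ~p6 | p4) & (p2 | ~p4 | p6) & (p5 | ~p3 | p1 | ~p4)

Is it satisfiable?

Suppose p6 = 1.
Suppose p2 = 0.
Suppose p4 = 1.
Suppose p1 = 0.
Unit clause (~p3) forces p3 = 0.
Unit clause (~p5) forces p5 = 0.
All clauses are satisfied.
A satisfying assignment: p1 ↦ 0,  p2 ↦ 0,  p3 ↦ 0,  p4 ↦ 1,  p5 ↦ 0,  p6 ↦ 1.

Yes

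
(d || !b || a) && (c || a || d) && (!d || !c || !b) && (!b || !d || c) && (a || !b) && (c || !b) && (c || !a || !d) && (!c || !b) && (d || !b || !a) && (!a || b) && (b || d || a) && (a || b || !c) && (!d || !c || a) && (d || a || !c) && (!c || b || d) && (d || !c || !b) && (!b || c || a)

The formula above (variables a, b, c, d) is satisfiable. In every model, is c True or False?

Suppose c = true.
From the singleton clause (!b), b = false.
From the singleton clause (!a), a = false.
Now (a) is unsatisfied and unit — conflict.
So every satisfying assignment has c = False.

False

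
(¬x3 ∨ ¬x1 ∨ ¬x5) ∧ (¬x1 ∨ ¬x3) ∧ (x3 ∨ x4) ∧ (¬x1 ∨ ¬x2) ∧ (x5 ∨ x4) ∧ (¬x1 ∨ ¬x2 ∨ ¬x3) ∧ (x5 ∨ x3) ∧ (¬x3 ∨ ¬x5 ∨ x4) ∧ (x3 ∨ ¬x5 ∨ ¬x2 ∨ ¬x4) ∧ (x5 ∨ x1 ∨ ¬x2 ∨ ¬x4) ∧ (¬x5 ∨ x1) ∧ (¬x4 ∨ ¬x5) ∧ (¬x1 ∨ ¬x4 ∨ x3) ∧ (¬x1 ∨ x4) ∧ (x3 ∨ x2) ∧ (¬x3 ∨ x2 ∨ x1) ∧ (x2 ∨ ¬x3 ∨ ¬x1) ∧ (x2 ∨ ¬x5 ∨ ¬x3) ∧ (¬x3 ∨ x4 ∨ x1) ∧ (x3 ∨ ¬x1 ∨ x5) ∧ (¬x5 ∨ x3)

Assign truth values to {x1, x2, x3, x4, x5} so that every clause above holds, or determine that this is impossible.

Try x1 = False.
(¬x5) alone gives x5 = False.
(x4) alone gives x4 = True.
(x3) alone gives x3 = True.
(¬x2) alone gives x2 = False.
But (x2) is also a unit clause — contradiction.
So x1 must be the other value — set x1 = True.
(¬x3) alone gives x3 = False.
(x4) alone gives x4 = True.
But (¬x4) is also a unit clause — contradiction.
Both values of x1 lead to a conflict.

UNSATISFIABLE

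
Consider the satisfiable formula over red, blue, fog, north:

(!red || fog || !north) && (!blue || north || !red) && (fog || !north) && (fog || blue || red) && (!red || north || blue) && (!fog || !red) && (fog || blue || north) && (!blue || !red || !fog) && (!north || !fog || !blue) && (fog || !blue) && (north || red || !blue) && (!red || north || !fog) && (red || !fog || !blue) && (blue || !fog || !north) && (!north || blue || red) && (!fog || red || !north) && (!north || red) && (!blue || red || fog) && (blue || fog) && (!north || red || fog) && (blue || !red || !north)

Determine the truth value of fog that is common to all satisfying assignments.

Suppose fog = false.
Unit clause (!north) forces north = false.
Unit clause (blue) forces blue = true.
But (!blue) is also a unit clause — contradiction.
So every satisfying assignment has fog = True.

True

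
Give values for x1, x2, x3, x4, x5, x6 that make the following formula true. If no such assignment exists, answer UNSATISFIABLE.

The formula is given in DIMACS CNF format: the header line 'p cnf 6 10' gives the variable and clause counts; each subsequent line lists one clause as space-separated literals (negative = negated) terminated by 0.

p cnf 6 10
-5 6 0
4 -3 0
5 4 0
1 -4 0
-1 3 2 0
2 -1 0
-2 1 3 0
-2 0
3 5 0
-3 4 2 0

x1=False,  x2=False,  x3=False,  x4=False,  x5=True,  x6=True

Unit clause (¬x2) forces x2 = False.
Unit clause (¬x1) forces x1 = False.
Unit clause (¬x4) forces x4 = False.
Unit clause (¬x3) forces x3 = False.
Unit clause (x5) forces x5 = True.
Unit clause (x6) forces x6 = True.
This assignment satisfies each clause.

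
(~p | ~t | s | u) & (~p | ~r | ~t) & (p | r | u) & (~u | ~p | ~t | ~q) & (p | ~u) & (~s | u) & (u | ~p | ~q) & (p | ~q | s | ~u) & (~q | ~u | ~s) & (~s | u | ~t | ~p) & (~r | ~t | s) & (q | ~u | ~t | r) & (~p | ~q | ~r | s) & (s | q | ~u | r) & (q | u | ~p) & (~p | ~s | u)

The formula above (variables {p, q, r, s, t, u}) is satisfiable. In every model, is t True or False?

Suppose t = 1.
Suppose p = 0.
(~u) alone gives u = 0.
(r) alone gives r = 1.
(~s) alone gives s = 0.
Now (s) is unsatisfied and unit — conflict.
Backtrack on p: now try p = 1.
(~r) alone gives r = 0.
Suppose s = 1.
(u) alone gives u = 1.
(~q) alone gives q = 0.
Now (q) is unsatisfied and unit — conflict.
Backtrack on s: now try s = 0.
(u) alone gives u = 1.
(~q) alone gives q = 0.
Now (q) is unsatisfied and unit — conflict.
Both values of s lead to a conflict.
Both values of p lead to a conflict.
So every satisfying assignment has t = False.

False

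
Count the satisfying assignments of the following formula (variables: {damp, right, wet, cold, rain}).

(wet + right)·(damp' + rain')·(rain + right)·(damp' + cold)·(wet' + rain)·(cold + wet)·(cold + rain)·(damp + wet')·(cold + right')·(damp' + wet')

3

There are 2^5 = 32 truth assignments over (damp, right, wet, cold, rain).
Split on right. With right = 1, the clauses containing right are satisfied and right' drops from the rest; 3 of the 2^4 = 16 assignments to the other variables satisfy what remains.
With right = 0, by the same count on the reduced clause set, 0 assignments work.
Total: 3 + 0 = 3.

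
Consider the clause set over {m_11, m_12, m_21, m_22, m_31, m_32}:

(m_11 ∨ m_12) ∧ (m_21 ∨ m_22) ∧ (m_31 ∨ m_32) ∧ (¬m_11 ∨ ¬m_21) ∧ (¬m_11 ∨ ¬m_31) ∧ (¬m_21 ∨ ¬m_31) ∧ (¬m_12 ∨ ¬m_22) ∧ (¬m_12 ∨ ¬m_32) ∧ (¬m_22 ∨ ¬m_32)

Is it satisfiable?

No, unsatisfiable

Case m_11 = True:
The clause (¬m_21) is unit, so m_21 = False.
The clause (m_22) is unit, so m_22 = True.
The clause (¬m_31) is unit, so m_31 = False.
The clause (m_32) is unit, so m_32 = True.
But (¬m_32) is also a unit clause — contradiction.
Undo m_11 and try m_11 = False.
The clause (m_12) is unit, so m_12 = True.
The clause (¬m_22) is unit, so m_22 = False.
The clause (m_21) is unit, so m_21 = True.
The clause (¬m_31) is unit, so m_31 = False.
The clause (m_32) is unit, so m_32 = True.
But (¬m_32) is also a unit clause — contradiction.
Either choice for m_11 ends in contradiction.
No assignment satisfies every clause.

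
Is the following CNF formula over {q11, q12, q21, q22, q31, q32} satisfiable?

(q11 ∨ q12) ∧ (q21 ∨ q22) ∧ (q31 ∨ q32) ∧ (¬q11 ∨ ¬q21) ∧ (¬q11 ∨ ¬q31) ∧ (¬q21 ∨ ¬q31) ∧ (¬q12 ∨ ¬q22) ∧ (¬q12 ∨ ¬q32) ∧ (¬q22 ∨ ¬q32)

No, unsatisfiable

Case q11 = True:
From the singleton clause (¬q21), q21 = False.
From the singleton clause (q22), q22 = True.
From the singleton clause (¬q31), q31 = False.
From the singleton clause (q32), q32 = True.
But (¬q32) is also a unit clause — contradiction.
So q11 must be the other value — set q11 = False.
From the singleton clause (q12), q12 = True.
From the singleton clause (¬q22), q22 = False.
From the singleton clause (q21), q21 = True.
From the singleton clause (¬q31), q31 = False.
From the singleton clause (q32), q32 = True.
But (¬q32) is also a unit clause — contradiction.
Either choice for q11 ends in contradiction.
No assignment satisfies every clause.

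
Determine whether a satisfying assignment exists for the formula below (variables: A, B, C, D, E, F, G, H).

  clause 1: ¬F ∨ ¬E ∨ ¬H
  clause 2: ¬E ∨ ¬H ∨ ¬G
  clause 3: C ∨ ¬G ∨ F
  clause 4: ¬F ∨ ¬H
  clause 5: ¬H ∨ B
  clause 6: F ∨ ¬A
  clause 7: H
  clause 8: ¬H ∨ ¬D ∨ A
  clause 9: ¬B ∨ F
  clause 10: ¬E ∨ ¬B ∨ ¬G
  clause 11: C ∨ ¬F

Unit clause (H) forces H = True.
Unit clause (¬F) forces F = False.
Unit clause (B) forces B = True.
Now (¬B) is unsatisfied and unit — conflict.
No assignment satisfies every clause.

No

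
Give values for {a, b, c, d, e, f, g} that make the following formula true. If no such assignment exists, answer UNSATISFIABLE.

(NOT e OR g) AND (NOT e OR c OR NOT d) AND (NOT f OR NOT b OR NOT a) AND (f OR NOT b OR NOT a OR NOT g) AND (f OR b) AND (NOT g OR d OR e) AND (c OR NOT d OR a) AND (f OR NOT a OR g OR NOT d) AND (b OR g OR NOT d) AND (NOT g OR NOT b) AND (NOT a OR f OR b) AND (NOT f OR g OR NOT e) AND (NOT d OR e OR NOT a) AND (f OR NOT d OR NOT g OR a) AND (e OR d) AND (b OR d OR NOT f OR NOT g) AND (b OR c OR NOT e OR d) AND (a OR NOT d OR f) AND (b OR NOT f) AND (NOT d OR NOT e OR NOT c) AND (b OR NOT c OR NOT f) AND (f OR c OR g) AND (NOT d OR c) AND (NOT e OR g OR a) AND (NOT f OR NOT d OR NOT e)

Suppose e = false.
The clause (d) is unit, so d = true.
The clause (NOT a) is unit, so a = false.
The clause (c) is unit, so c = true.
The clause (f) is unit, so f = true.
The clause (b) is unit, so b = true.
The clause (NOT g) is unit, so g = false.
This assignment satisfies each clause.

a ↦ false; b ↦ true; c ↦ true; d ↦ true; e ↦ false; f ↦ true; g ↦ false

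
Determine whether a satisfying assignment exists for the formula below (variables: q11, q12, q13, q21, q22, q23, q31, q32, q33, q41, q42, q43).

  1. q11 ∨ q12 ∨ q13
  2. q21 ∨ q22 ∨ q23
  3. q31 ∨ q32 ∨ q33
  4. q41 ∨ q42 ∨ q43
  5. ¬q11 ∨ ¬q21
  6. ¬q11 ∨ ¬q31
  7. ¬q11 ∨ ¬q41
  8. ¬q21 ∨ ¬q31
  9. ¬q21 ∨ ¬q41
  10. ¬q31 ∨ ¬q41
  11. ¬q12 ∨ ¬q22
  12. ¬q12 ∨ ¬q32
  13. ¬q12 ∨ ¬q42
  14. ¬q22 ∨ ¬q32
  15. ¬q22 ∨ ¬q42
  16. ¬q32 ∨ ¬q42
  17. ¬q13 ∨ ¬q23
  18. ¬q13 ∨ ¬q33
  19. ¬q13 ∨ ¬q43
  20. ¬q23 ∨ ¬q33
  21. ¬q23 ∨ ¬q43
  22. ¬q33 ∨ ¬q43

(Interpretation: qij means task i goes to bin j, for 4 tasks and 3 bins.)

Branch on q11: set q11 = False.
Branch on q12: set q12 = True.
Unit clause (¬q22) forces q22 = False.
Unit clause (¬q32) forces q32 = False.
Unit clause (¬q42) forces q42 = False.
Branch on q21: set q21 = True.
Unit clause (¬q31) forces q31 = False.
Unit clause (q33) forces q33 = True.
Unit clause (¬q41) forces q41 = False.
Unit clause (q43) forces q43 = True.
Now (¬q43) is unsatisfied and unit — conflict.
So q21 must be the other value — set q21 = False.
Unit clause (q23) forces q23 = True.
Unit clause (¬q13) forces q13 = False.
Unit clause (¬q33) forces q33 = False.
Unit clause (q31) forces q31 = True.
Unit clause (¬q41) forces q41 = False.
Unit clause (q43) forces q43 = True.
Now (¬q43) is unsatisfied and unit — conflict.
Neither q21 = True nor q21 = False works.
So q12 must be the other value — set q12 = False.
Unit clause (q13) forces q13 = True.
Unit clause (¬q23) forces q23 = False.
Unit clause (¬q33) forces q33 = False.
Unit clause (¬q43) forces q43 = False.
Branch on q21: set q21 = True.
Unit clause (¬q31) forces q31 = False.
Unit clause (q32) forces q32 = True.
Unit clause (¬q41) forces q41 = False.
Unit clause (q42) forces q42 = True.
Now (¬q42) is unsatisfied and unit — conflict.
So q21 must be the other value — set q21 = False.
Unit clause (q22) forces q22 = True.
Unit clause (¬q32) forces q32 = False.
Unit clause (q31) forces q31 = True.
Unit clause (¬q41) forces q41 = False.
Unit clause (q42) forces q42 = True.
Now (¬q42) is unsatisfied and unit — conflict.
Neither q21 = True nor q21 = False works.
Neither q12 = True nor q12 = False works.
So q11 must be the other value — set q11 = True.
Unit clause (¬q21) forces q21 = False.
Unit clause (¬q31) forces q31 = False.
Unit clause (¬q41) forces q41 = False.
Branch on q22: set q22 = True.
Unit clause (¬q12) forces q12 = False.
Unit clause (¬q32) forces q32 = False.
Unit clause (q33) forces q33 = True.
Unit clause (¬q42) forces q42 = False.
Unit clause (q43) forces q43 = True.
Now (¬q43) is unsatisfied and unit — conflict.
So q22 must be the other value — set q22 = False.
Unit clause (q23) forces q23 = True.
Unit clause (¬q13) forces q13 = False.
Unit clause (¬q33) forces q33 = False.
Unit clause (q32) forces q32 = True.
Unit clause (¬q12) forces q12 = False.
Unit clause (¬q42) forces q42 = False.
Unit clause (q43) forces q43 = True.
Now (¬q43) is unsatisfied and unit — conflict.
Neither q22 = True nor q22 = False works.
Neither q11 = True nor q11 = False works.
No assignment satisfies every clause.

No, unsatisfiable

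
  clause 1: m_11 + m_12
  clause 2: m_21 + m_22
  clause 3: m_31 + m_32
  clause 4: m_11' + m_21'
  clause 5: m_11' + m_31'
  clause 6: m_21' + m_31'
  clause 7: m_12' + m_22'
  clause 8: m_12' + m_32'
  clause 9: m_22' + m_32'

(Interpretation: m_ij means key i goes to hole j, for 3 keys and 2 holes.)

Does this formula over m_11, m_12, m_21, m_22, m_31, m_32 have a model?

Case m_11 = 1:
From the singleton clause (m_21'), m_21 = 0.
From the singleton clause (m_22), m_22 = 1.
From the singleton clause (m_31'), m_31 = 0.
From the singleton clause (m_32), m_32 = 1.
That conflicts with the unit clause (m_32').
That branch fails; take m_11 = 0 instead.
From the singleton clause (m_12), m_12 = 1.
From the singleton clause (m_22'), m_22 = 0.
From the singleton clause (m_21), m_21 = 1.
From the singleton clause (m_31'), m_31 = 0.
From the singleton clause (m_32), m_32 = 1.
That conflicts with the unit clause (m_32').
Neither m_11 = 1 nor m_11 = 0 works.
No assignment satisfies every clause.

No, unsatisfiable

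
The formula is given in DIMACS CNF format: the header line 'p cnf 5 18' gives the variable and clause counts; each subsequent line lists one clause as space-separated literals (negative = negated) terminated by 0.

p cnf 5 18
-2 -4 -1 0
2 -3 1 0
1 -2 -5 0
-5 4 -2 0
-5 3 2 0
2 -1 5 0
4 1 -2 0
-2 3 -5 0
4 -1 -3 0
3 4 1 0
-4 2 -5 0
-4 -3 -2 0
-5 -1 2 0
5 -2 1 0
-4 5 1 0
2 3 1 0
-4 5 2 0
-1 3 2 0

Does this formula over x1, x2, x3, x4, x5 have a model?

Yes

Case x2 = True:
Case x4 = False:
(¬x5) alone gives x5 = False.
(x1) alone gives x1 = True.
(¬x3) alone gives x3 = False.
All clauses are satisfied.
A satisfying assignment: x1: True,  x2: True,  x3: False,  x4: False,  x5: False.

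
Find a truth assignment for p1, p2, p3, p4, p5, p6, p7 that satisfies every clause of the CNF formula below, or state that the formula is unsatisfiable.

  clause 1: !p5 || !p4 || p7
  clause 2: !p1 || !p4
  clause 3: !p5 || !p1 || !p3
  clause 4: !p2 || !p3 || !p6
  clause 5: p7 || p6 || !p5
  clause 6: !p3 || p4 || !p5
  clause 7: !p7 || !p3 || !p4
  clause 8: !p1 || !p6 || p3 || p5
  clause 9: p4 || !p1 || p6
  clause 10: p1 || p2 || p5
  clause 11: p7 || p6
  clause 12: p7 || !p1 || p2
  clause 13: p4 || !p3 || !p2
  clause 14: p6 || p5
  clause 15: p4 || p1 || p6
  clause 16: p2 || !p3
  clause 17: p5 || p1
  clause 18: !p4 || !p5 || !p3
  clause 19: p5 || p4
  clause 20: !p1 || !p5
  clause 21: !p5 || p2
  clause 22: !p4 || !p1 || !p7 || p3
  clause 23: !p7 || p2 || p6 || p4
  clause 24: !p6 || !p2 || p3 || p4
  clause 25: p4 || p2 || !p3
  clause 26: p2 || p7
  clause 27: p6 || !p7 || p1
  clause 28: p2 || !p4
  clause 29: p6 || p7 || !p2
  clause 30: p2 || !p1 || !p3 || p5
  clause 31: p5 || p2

Suppose p1 = false.
From the singleton clause (p5), p5 = true.
From the singleton clause (p2), p2 = true.
Suppose p4 = true.
From the singleton clause (p7), p7 = true.
From the singleton clause (!p3), p3 = false.
From the singleton clause (p6), p6 = true.
This assignment satisfies each clause.

p1: false, p2: true, p3: false, p4: true, p5: true, p6: true, p7: true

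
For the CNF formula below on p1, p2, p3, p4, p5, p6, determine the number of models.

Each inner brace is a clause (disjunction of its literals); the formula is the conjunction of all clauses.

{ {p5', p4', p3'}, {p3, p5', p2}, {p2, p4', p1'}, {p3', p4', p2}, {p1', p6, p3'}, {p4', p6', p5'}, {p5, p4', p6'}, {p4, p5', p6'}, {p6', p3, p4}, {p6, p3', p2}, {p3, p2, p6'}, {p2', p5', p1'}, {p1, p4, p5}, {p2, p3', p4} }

There are 2^6 = 64 truth assignments over (p1, p2, p3, p4, p5, p6).
Split on p5. With p5 = 1, the clauses containing p5 are satisfied and p5' drops from the rest; 3 of the 2^5 = 32 assignments to the other variables satisfy what remains.
With p5 = 0, by the same count on the reduced clause set, 7 assignments work.
(One model: p1=F, p2=F, p3=F, p4=T, p5=F, p6=F.)
Total: 3 + 7 = 10.

10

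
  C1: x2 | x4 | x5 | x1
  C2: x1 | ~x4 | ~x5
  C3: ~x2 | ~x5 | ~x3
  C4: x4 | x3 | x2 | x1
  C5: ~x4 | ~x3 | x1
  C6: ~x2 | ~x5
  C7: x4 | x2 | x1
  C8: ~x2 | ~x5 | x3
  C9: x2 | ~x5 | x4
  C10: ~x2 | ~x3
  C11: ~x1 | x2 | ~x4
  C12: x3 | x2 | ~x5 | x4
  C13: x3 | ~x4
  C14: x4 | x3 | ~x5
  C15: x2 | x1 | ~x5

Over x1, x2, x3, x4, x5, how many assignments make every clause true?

4

There are 2^5 = 32 truth assignments over (x1, x2, x3, x4, x5).
Split on x2. With x2 = 1, the clauses containing x2 are satisfied and ~x2 drops from the rest; 2 of the 2^4 = 16 assignments to the other variables satisfy what remains.
With x2 = 0, by the same count on the reduced clause set, 2 assignments work.
(One model: x1=F, x2=T, x3=F, x4=F, x5=F.)
Total: 2 + 2 = 4.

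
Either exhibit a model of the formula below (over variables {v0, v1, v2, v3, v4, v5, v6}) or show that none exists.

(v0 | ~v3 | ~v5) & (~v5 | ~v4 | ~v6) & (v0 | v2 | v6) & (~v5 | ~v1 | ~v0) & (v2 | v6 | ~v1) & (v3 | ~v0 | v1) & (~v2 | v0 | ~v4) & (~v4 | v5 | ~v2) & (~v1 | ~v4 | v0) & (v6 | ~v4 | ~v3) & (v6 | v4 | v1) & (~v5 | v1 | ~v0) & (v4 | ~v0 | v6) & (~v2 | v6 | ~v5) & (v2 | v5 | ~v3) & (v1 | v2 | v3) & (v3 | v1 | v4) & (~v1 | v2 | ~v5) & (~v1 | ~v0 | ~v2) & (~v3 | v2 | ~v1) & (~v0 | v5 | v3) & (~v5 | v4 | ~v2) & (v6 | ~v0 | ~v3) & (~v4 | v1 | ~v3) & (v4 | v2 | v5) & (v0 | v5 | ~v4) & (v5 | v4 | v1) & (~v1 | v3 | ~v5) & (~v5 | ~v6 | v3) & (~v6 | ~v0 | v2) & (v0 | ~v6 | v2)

v0=0, v1=1, v2=1, v3=1, v4=0, v5=0, v6=1

Branch on v0: set v0 = 0.
Branch on v3: set v3 = 1.
Unit clause (~v5) forces v5 = 0.
Unit clause (v2) forces v2 = 1.
Unit clause (~v4) forces v4 = 0.
Unit clause (v1) forces v1 = 1.
Every clause is now satisfied; v6 is unconstrained.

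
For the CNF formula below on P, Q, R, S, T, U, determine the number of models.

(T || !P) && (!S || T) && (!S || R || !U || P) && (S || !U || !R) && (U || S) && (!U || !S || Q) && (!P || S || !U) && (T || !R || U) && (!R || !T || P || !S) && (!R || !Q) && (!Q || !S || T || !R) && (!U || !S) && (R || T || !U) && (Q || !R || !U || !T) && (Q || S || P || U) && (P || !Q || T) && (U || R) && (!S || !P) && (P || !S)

There are 2^6 = 64 truth assignments over (P, Q, R, S, T, U).
Split on S. With S = true, the clauses containing S are satisfied and !S drops from the rest; 0 of the 2^5 = 32 assignments to the other variables satisfy what remains.
With S = false, by the same count on the reduced clause set, 2 assignments work.
(One model: P=F, Q=F, R=F, S=F, T=T, U=T.)
Total: 0 + 2 = 2.

2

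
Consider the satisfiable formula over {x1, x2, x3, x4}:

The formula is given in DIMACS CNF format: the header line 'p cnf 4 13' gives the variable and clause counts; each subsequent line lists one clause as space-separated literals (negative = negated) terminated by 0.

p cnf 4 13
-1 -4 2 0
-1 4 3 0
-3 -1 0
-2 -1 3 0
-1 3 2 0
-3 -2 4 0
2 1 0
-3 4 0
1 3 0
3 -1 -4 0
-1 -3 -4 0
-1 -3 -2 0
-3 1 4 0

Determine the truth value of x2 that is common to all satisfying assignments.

True

Suppose x2 = False.
(x1) alone gives x1 = True.
(¬x4) alone gives x4 = False.
(x3) alone gives x3 = True.
That conflicts with the unit clause (¬x3).
So every satisfying assignment has x2 = True.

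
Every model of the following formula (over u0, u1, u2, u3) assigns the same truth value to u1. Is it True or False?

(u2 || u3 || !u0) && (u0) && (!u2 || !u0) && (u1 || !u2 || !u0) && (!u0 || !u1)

False

Suppose u1 = true.
From the singleton clause (u0), u0 = true.
That conflicts with the unit clause (!u0).
So every satisfying assignment has u1 = False.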